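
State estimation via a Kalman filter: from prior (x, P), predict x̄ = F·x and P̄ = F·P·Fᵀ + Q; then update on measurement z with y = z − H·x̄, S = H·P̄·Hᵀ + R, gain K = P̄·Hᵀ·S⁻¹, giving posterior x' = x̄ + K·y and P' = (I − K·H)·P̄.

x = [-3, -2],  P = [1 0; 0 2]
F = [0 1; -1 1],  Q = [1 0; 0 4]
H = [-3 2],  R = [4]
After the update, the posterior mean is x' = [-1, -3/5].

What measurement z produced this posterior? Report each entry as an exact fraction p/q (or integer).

z = [1]

x̄ = F·x = [-2, 1]
P̄ = F·P·Fᵀ + Q = [3 2; 2 7]
S = H·P̄·Hᵀ + R = [35]
K = P̄·Hᵀ·S⁻¹ = [-1/7; 8/35]
x' − x̄ = [1, -8/5] = K·y
y = (KᵀK)⁻¹·Kᵀ·(x' − x̄) = [-7]
z = y + H·x̄ = [-7] + [8] = [1]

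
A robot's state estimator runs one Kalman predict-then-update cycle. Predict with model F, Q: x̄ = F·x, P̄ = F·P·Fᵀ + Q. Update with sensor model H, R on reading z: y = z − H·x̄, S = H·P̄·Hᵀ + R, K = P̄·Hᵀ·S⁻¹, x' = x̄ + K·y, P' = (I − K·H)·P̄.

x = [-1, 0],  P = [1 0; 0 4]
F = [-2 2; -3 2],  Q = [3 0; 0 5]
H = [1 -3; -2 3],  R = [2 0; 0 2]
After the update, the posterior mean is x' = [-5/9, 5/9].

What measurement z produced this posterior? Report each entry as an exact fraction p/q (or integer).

z = [-2, 3]

x̄ = F·x = [2, 3]
P̄ = F·P·Fᵀ + Q = [23 22; 22 30]
S = H·P̄·Hᵀ + R = [163 -118; -118 100]
K = P̄·Hᵀ·S⁻¹ = [-485/594 -907/1188; -343/594 -263/1188]
x' − x̄ = [-23/9, -22/9] = K·y
y = (KᵀK)⁻¹·Kᵀ·(x' − x̄) = [5, -2]
z = y + H·x̄ = [5, -2] + [-7, 5] = [-2, 3]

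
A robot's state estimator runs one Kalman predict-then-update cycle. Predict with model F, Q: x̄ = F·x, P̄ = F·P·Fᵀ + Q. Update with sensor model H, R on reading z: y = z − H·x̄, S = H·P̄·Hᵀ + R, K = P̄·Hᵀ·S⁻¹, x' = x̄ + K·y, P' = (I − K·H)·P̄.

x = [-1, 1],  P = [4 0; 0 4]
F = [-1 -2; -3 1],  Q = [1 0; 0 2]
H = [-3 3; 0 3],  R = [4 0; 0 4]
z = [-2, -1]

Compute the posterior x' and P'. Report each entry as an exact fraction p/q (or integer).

x' = [11359/36827, -11827/36827]
P' = [31344/36827 15620/36827; 15620/36827 15924/36827]

x̄ = F·x = [-1, 4]
P̄ = F·P·Fᵀ + Q = [21 4; 4 42]
y = z − H·x̄ = [-17, -13]
S = H·P̄·Hᵀ + R = [499 342; 342 382]
K = P̄·Hᵀ·S⁻¹ = [-11793/36827 11715/36827; 228/36827 11943/36827]
x' = x̄ + K·y = [11359/36827, -11827/36827]
P' = (I − K·H)·P̄ = [31344/36827 15620/36827; 15620/36827 15924/36827]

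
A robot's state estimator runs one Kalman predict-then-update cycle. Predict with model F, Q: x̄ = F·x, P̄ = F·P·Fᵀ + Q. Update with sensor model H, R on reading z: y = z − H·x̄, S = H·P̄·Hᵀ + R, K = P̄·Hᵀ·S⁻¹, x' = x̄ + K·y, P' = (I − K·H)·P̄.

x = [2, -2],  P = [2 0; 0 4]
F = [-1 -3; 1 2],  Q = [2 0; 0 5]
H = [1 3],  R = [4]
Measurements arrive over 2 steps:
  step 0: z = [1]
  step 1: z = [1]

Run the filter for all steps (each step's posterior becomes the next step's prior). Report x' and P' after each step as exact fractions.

step 0: x' = [14/5, -61/95], P' = [124/5 -44/5; -44/5 336/95]
step 1: x' = [-6285/7261, 4854/7261], P' = [42338/7261 -14142/7261; -14142/7261 7782/7261]

step 0: x̄ = F·x = [4, -2]
step 0: P̄ = F·P·Fᵀ + Q = [40 -26; -26 23]
step 0: y = z − H·x̄ = [3]
step 0: S = H·P̄·Hᵀ + R = [95]
step 0: K = P̄·Hᵀ·S⁻¹ = [-2/5; 43/95]
step 0: x' = x̄ + K·y = [14/5, -61/95]
step 0: P' = (I − K·H)·P̄ = [124/5 -44/5; -44/5 336/95]
step 1: x̄ = F·x = [-83/95, 144/95]
step 1: P̄ = F·P·Fᵀ + Q = [554/95 -192/95; -192/95 831/95]
step 1: y = z − H·x̄ = [-254/95]
step 1: S = H·P̄·Hᵀ + R = [7261/95]
step 1: K = P̄·Hᵀ·S⁻¹ = [-22/7261; 2301/7261]
step 1: x' = x̄ + K·y = [-6285/7261, 4854/7261]
step 1: P' = (I − K·H)·P̄ = [42338/7261 -14142/7261; -14142/7261 7782/7261]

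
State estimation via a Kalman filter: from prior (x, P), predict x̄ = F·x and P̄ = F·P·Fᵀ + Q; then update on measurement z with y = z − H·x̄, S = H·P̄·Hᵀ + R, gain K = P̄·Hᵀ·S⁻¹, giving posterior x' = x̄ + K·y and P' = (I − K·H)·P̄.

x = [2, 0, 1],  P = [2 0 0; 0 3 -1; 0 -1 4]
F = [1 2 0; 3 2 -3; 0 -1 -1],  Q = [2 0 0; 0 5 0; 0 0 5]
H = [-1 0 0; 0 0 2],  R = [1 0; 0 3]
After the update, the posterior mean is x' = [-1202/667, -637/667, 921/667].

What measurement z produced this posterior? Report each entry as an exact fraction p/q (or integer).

x̄ = F·x = [2, 3, -1]
P̄ = F·P·Fᵀ + Q = [16 24 -4; 24 83 5; -4 5 10]
S = H·P̄·Hᵀ + R = [17 8; 8 43]
K = P̄·Hᵀ·S⁻¹ = [-624/667 -8/667; -1112/667 362/667; 12/667 308/667]
x' − x̄ = [-2536/667, -2638/667, 1588/667] = K·y
y = (KᵀK)⁻¹·Kᵀ·(x' − x̄) = [4, 5]
z = y + H·x̄ = [4, 5] + [-2, -2] = [2, 3]

z = [2, 3]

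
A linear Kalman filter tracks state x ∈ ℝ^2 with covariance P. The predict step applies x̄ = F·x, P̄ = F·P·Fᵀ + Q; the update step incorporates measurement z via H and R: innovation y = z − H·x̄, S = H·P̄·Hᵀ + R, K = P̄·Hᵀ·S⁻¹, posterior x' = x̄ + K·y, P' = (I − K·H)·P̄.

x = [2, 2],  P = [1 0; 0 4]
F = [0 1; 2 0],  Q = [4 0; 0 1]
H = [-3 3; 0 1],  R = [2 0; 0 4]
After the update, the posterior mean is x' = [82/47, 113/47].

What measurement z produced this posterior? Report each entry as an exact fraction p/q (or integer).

x̄ = F·x = [2, 4]
P̄ = F·P·Fᵀ + Q = [8 0; 0 5]
S = H·P̄·Hᵀ + R = [119 15; 15 9]
K = P̄·Hᵀ·S⁻¹ = [-12/47 20/47; 10/141 185/423]
x' − x̄ = [-12/47, -75/47] = K·y
y = (KᵀK)⁻¹·Kᵀ·(x' − x̄) = [-4, -3]
z = y + H·x̄ = [-4, -3] + [6, 4] = [2, 1]

z = [2, 1]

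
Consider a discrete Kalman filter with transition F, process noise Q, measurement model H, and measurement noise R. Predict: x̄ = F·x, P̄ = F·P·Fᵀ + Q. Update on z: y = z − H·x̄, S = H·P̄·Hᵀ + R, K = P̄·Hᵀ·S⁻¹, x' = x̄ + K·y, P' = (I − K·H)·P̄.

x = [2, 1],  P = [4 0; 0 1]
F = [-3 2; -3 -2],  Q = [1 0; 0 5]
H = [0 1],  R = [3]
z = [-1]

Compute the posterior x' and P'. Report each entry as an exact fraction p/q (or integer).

x̄ = F·x = [-4, -8]
P̄ = F·P·Fᵀ + Q = [41 32; 32 45]
y = z − H·x̄ = [7]
S = H·P̄·Hᵀ + R = [48]
K = P̄·Hᵀ·S⁻¹ = [2/3; 15/16]
x' = x̄ + K·y = [2/3, -23/16]
P' = (I − K·H)·P̄ = [59/3 2; 2 45/16]

x' = [2/3, -23/16]
P' = [59/3 2; 2 45/16]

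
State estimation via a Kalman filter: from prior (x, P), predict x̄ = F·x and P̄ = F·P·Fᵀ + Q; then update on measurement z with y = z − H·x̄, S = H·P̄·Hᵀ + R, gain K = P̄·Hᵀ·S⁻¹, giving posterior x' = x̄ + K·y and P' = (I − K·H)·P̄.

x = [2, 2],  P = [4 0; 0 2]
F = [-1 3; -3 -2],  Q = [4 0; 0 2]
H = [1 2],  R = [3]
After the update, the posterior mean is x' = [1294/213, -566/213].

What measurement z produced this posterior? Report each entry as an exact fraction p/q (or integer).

x̄ = F·x = [4, -10]
P̄ = F·P·Fᵀ + Q = [26 0; 0 46]
S = H·P̄·Hᵀ + R = [213]
K = P̄·Hᵀ·S⁻¹ = [26/213; 92/213]
x' − x̄ = [442/213, 1564/213] = K·y
y = (KᵀK)⁻¹·Kᵀ·(x' − x̄) = [17]
z = y + H·x̄ = [17] + [-16] = [1]

z = [1]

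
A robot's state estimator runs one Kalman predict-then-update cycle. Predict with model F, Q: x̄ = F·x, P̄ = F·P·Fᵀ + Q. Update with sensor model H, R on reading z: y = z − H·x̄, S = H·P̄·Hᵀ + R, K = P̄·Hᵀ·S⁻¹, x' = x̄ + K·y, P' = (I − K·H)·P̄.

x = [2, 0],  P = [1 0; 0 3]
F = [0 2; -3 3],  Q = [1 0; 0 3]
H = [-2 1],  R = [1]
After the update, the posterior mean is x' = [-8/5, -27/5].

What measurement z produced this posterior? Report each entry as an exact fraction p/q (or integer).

z = [-2]

x̄ = F·x = [0, -6]
P̄ = F·P·Fᵀ + Q = [13 18; 18 39]
S = H·P̄·Hᵀ + R = [20]
K = P̄·Hᵀ·S⁻¹ = [-2/5; 3/20]
x' − x̄ = [-8/5, 3/5] = K·y
y = (KᵀK)⁻¹·Kᵀ·(x' − x̄) = [4]
z = y + H·x̄ = [4] + [-6] = [-2]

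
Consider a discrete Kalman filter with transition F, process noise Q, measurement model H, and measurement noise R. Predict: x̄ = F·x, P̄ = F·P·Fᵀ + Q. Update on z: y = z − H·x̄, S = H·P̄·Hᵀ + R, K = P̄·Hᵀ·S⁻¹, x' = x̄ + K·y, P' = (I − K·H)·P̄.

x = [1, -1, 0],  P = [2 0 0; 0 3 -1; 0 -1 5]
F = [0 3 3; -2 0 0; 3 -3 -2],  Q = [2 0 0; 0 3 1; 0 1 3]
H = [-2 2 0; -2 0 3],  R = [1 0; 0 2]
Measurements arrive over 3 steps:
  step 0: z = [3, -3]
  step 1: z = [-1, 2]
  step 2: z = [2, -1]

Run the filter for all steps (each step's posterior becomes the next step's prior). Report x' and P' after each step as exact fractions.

step 0: x̄ = F·x = [-3, -2, 6]
step 0: P̄ = F·P·Fᵀ + Q = [56 0 -42; 0 11 -11; -42 -11 56]
step 0: y = z − H·x̄ = [1, -27]
step 0: S = H·P̄·Hᵀ + R = [269 410; 410 1234]
step 0: K = P̄·Hᵀ·S⁻¹ = [-20314/81923 -9051/81923; 20339/81923 -17897/163846; -13406/81923 21184/81923]
step 0: x' = x̄ + K·y = [-21706/81923, 196205/163846, -93836/81923]
step 0: P' = (I − K·H)·P̄ = [158382/81923 148225/81923 99554/81923; 148225/81923 316789/163846 92851/81923; 99554/81923 92851/81923 80492/81923]
step 1: x̄ = F·x = [25599/163846, 43412/81923, -343507/163846]
step 1: P̄ = F·P·Fᵀ + Q = [7970285/163846 -1486674/81923 -2142513/163846; -1486674/81923 879297/81923 419197/81923; -2142513/163846 419197/81923 1340479/163846]
step 1: y = z − H·x̄ = [-1812/1037, 1409411/163846]
step 1: S = H·P̄·Hᵀ + R = [397887/1037 390253/1037; 390253/1037 69983299/163846]
step 1: K = P̄·Hᵀ·S⁻¹ = [-930911108/3647497643 -345620605/3647497643; 857846064/3647497643 -314790618/3647497643; -579500756/3647497643 943508047/3647497643]
step 1: x' = x̄ + K·y = [-776540555/3647497643, -2273945785/3647497643, 1481625402/3647497643]
step 1: P' = (I − K·H)·P̄ = [5893444717/3647497643 5427989163/3647497643 3698549408/3647497643; 5427989163/3647497643 5856912195/3647497643 3408799030/3647497643; 3698549408/3647497643 3408799030/3647497643 3094704970/3647497643]
step 2: x̄ = F·x = [-2376961149/3647497643, 1553081110/3647497643, 1528964886/3647497643]
step 2: P̄ = F·P·Fᵀ + Q = [149217932311/3647497643 -54759231426/3647497643 -40273577886/3647497643; -54759231426/3647497643 34516271797/3647497643 15648961951/3647497643; -40273577886/3647497643 15648961951/3647497643 27893715547/3647497643]
step 2: y = z − H·x̄ = [-565089232/3647497643, -12988314599/3647497643]
step 2: S = H·P̄·Hᵀ + R = [1176658165483/3647497643 1151443893970/3647497643; 1151443893970/3647497643 1338493099085/3647497643]
step 2: K = P̄·Hᵀ·S⁻¹ = [-3470521884566/13660093461517 -1293225258444/13660093461517; 3225675536284/13660093461517 -1178080869047/13660093461517; -2160155403848/13660093461517 17671632797393/68300467307585]
step 2: x' = x̄ + K·y = [-3759163607855/13660093461517, 9511650712445/13660093461517, -32622997708419/68300467307585]
step 2: P' = (I − K·H)·P̄ = [22021469318781/13660093461517 20286208376498/13660093461517 13818829373558/13660093461517; 20286208376498/13660093461517 21899046144640/13660093461517 12738751671634/13660093461517; 13818829373558/13660093461517 12738751671634/13660093461517 57843853110122/68300467307585]

step 0: x' = [-21706/81923, 196205/163846, -93836/81923], P' = [158382/81923 148225/81923 99554/81923; 148225/81923 316789/163846 92851/81923; 99554/81923 92851/81923 80492/81923]
step 1: x' = [-776540555/3647497643, -2273945785/3647497643, 1481625402/3647497643], P' = [5893444717/3647497643 5427989163/3647497643 3698549408/3647497643; 5427989163/3647497643 5856912195/3647497643 3408799030/3647497643; 3698549408/3647497643 3408799030/3647497643 3094704970/3647497643]
step 2: x' = [-3759163607855/13660093461517, 9511650712445/13660093461517, -32622997708419/68300467307585], P' = [22021469318781/13660093461517 20286208376498/13660093461517 13818829373558/13660093461517; 20286208376498/13660093461517 21899046144640/13660093461517 12738751671634/13660093461517; 13818829373558/13660093461517 12738751671634/13660093461517 57843853110122/68300467307585]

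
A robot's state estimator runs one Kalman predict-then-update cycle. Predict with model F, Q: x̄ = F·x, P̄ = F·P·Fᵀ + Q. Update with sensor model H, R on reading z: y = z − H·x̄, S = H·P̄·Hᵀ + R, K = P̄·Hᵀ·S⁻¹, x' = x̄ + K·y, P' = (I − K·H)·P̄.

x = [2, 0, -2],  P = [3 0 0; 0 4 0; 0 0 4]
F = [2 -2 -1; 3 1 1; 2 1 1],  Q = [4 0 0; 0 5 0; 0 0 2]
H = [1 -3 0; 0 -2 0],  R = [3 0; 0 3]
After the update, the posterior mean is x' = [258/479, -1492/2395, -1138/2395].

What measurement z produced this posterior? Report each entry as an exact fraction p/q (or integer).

x̄ = F·x = [6, 4, 2]
P̄ = F·P·Fᵀ + Q = [36 6 0; 6 40 26; 0 26 22]
S = H·P̄·Hᵀ + R = [363 228; 228 163]
K = P̄·Hᵀ·S⁻¹ = [378/479 -564/479; -114/2395 -1016/2395; -286/2395 -364/2395]
x' − x̄ = [-2616/479, -11072/2395, -5928/2395] = K·y
y = (KᵀK)⁻¹·Kᵀ·(x' − x̄) = [8, 10]
z = y + H·x̄ = [8, 10] + [-6, -8] = [2, 2]

z = [2, 2]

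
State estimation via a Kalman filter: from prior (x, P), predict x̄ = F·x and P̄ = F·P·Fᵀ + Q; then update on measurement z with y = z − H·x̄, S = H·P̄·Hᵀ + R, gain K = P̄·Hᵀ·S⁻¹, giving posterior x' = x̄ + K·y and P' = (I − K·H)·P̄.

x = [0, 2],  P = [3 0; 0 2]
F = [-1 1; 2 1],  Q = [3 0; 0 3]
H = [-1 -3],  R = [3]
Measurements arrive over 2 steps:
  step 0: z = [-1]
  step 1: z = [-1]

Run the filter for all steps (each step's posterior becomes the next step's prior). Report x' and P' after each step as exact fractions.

step 0: x' = [11/5, -7/20], P' = [276/35 -93/35; -93/35 171/140]
step 1: x' = [-477/956, 535/956], P' = [62001/6692 -22263/6692; -22263/6692 10137/6692]

step 0: x̄ = F·x = [2, 2]
step 0: P̄ = F·P·Fᵀ + Q = [8 -4; -4 17]
step 0: y = z − H·x̄ = [7]
step 0: S = H·P̄·Hᵀ + R = [140]
step 0: K = P̄·Hᵀ·S⁻¹ = [1/35; -47/140]
step 0: x' = x̄ + K·y = [11/5, -7/20]
step 0: P' = (I − K·H)·P̄ = [276/35 -93/35; -93/35 171/140]
step 1: x̄ = F·x = [-51/20, 81/20]
step 1: P̄ = F·P·Fᵀ + Q = [2439/140 -2409/140; -2409/140 3519/140]
step 1: y = z − H·x̄ = [43/5]
step 1: S = H·P̄·Hᵀ + R = [717/5]
step 1: K = P̄·Hᵀ·S⁻¹ = [57/239; -97/239]
step 1: x' = x̄ + K·y = [-477/956, 535/956]
step 1: P' = (I − K·H)·P̄ = [62001/6692 -22263/6692; -22263/6692 10137/6692]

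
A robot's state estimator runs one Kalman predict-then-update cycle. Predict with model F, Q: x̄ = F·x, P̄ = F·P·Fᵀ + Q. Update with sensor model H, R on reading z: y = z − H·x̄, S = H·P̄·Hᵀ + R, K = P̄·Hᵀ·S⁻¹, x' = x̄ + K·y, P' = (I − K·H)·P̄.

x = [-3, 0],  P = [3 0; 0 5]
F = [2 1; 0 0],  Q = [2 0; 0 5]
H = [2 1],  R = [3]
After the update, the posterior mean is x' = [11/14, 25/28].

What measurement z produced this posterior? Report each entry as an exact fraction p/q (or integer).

x̄ = F·x = [-6, 0]
P̄ = F·P·Fᵀ + Q = [19 0; 0 5]
S = H·P̄·Hᵀ + R = [84]
K = P̄·Hᵀ·S⁻¹ = [19/42; 5/84]
x' − x̄ = [95/14, 25/28] = K·y
y = (KᵀK)⁻¹·Kᵀ·(x' − x̄) = [15]
z = y + H·x̄ = [15] + [-12] = [3]

z = [3]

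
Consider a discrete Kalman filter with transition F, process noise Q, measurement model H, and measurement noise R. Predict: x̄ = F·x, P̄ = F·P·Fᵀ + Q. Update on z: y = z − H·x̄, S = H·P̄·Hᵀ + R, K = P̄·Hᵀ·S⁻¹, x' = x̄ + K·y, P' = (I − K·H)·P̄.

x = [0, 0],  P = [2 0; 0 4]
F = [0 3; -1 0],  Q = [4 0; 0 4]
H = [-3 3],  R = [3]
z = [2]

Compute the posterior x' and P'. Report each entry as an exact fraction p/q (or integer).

x̄ = F·x = [0, 0]
P̄ = F·P·Fᵀ + Q = [40 0; 0 6]
y = z − H·x̄ = [2]
S = H·P̄·Hᵀ + R = [417]
K = P̄·Hᵀ·S⁻¹ = [-40/139; 6/139]
x' = x̄ + K·y = [-80/139, 12/139]
P' = (I − K·H)·P̄ = [760/139 720/139; 720/139 726/139]

x' = [-80/139, 12/139]
P' = [760/139 720/139; 720/139 726/139]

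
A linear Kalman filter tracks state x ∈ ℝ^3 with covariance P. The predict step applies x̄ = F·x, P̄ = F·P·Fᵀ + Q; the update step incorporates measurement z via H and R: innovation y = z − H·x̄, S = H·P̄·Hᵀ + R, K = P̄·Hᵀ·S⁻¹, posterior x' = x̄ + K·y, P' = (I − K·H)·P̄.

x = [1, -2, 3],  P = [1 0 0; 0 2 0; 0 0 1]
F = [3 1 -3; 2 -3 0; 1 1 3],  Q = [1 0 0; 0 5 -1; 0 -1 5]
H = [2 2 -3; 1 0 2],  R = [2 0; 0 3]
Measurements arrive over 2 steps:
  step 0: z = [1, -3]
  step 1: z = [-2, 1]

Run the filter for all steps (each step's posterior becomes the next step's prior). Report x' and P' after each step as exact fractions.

step 0: x̄ = F·x = [-8, 8, 8]
step 0: P̄ = F·P·Fᵀ + Q = [21 0 -4; 0 27 -5; -4 -5 17]
step 0: y = z − H·x̄ = [25, -11]
step 0: S = H·P̄·Hᵀ + R = [455 -84; -84 76]
step 0: K = P̄·Hᵀ·S⁻¹ = [1299/6881 1493/3932; 1101/6881 89/1966; -681/6881 561/1966]
step 0: x' = x̄ + K·y = [-205253/27524, 158293/13762, 32849/13762]
step 0: P' = (I − K·H)·P̄ = [161557/27524 -127007/13762 -32551/13762; -127007/13762 112933/6881 32219/6881; -32551/13762 32219/6881 11083/6881]
step 1: x̄ = F·x = [-496267/27524, -340066/6881, 44061/3932]
step 1: P̄ = F·P·Fᵀ + Q = [1206753/27524 735685/6881 -124179/3932; 735685/6881 1974401/6881 -84146/983; -124179/3932 -84146/983 146359/3932]
step 1: y = z − H·x̄ = [4583295/27524, -93063/27524]
step 1: S = H·P̄·Hᵀ + R = [107939105/27524 -8141697/27524; -8141697/27524 1910365/27524]
step 1: K = P̄·Hᵀ·S⁻¹ = [599712691/5083412959 1140912300/5083412959; 1471980087/5083412959 1564958511/5083412959; -312068891/5083412959 1809341672/5083412959]
step 1: x' = x̄ + K·y = [4350870433/5083412959, -11404752446/5083412959, -1119922362/5083412959]
step 1: P' = (I − K·H)·P̄ = [7273433468/5083412959 -9561743203/5083412959 -1925348284/5083412959; -9561743203/5083412959 21726187342/5083412959 7128309368/5083412959; -1925348284/5083412959 7128309368/5083412959 3676686650/5083412959]

step 0: x' = [-205253/27524, 158293/13762, 32849/13762], P' = [161557/27524 -127007/13762 -32551/13762; -127007/13762 112933/6881 32219/6881; -32551/13762 32219/6881 11083/6881]
step 1: x' = [4350870433/5083412959, -11404752446/5083412959, -1119922362/5083412959], P' = [7273433468/5083412959 -9561743203/5083412959 -1925348284/5083412959; -9561743203/5083412959 21726187342/5083412959 7128309368/5083412959; -1925348284/5083412959 7128309368/5083412959 3676686650/5083412959]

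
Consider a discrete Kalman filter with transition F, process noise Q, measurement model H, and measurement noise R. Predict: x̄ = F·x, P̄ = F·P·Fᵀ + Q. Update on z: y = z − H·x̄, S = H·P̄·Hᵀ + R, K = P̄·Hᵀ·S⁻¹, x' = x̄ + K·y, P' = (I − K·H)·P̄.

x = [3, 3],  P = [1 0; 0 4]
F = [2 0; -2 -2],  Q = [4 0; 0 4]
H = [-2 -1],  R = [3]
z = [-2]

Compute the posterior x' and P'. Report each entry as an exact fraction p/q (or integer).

x' = [282/43, -484/43]
P' = [200/43 -364/43; -364/43 776/43]

x̄ = F·x = [6, -12]
P̄ = F·P·Fᵀ + Q = [8 -4; -4 24]
y = z − H·x̄ = [-2]
S = H·P̄·Hᵀ + R = [43]
K = P̄·Hᵀ·S⁻¹ = [-12/43; -16/43]
x' = x̄ + K·y = [282/43, -484/43]
P' = (I − K·H)·P̄ = [200/43 -364/43; -364/43 776/43]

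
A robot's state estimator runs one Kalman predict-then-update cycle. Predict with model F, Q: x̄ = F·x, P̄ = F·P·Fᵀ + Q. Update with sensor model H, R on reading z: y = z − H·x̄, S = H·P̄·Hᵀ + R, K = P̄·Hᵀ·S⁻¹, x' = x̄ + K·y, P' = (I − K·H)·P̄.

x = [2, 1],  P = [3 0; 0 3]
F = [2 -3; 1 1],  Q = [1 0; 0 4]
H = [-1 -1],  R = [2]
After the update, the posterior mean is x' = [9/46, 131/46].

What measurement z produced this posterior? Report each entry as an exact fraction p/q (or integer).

z = [-3]

x̄ = F·x = [1, 3]
P̄ = F·P·Fᵀ + Q = [40 -3; -3 10]
S = H·P̄·Hᵀ + R = [46]
K = P̄·Hᵀ·S⁻¹ = [-37/46; -7/46]
x' − x̄ = [-37/46, -7/46] = K·y
y = (KᵀK)⁻¹·Kᵀ·(x' − x̄) = [1]
z = y + H·x̄ = [1] + [-4] = [-3]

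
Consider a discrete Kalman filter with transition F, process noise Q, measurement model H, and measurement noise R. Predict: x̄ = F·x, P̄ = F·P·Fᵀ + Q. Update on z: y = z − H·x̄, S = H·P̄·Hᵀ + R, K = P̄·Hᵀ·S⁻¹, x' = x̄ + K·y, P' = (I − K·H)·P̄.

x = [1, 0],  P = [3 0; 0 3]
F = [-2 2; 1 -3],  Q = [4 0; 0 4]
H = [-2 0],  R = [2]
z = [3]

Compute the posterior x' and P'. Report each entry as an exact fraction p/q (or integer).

x' = [-86/57, 11/19]
P' = [28/57 -8/19; -8/19 262/19]

x̄ = F·x = [-2, 1]
P̄ = F·P·Fᵀ + Q = [28 -24; -24 34]
y = z − H·x̄ = [-1]
S = H·P̄·Hᵀ + R = [114]
K = P̄·Hᵀ·S⁻¹ = [-28/57; 8/19]
x' = x̄ + K·y = [-86/57, 11/19]
P' = (I − K·H)·P̄ = [28/57 -8/19; -8/19 262/19]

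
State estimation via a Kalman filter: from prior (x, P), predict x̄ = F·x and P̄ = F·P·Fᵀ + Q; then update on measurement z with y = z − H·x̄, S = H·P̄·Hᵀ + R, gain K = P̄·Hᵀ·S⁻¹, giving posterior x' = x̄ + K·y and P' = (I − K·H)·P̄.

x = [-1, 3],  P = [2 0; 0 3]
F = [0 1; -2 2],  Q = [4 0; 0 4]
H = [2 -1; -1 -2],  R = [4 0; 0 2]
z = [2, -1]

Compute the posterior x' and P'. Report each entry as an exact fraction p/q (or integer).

x̄ = F·x = [3, 8]
P̄ = F·P·Fᵀ + Q = [7 6; 6 24]
y = z − H·x̄ = [4, 18]
S = H·P̄·Hᵀ + R = [32 16; 16 129]
K = P̄·Hᵀ·S⁻¹ = [167/484 -23/121; -171/968 -48/121]
x' = x̄ + K·y = [116/121, 37/242]
P' = (I − K·H)·P̄ = [76/121 -15/121; -15/121 111/242]

x' = [116/121, 37/242]
P' = [76/121 -15/121; -15/121 111/242]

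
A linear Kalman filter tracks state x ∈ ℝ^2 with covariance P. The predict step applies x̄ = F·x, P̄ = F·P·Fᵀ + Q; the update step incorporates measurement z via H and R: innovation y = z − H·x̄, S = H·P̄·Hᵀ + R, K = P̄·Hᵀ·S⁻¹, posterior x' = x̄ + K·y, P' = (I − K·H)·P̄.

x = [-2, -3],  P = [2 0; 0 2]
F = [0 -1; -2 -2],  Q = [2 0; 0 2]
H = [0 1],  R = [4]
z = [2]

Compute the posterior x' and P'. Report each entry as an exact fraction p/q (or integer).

x̄ = F·x = [3, 10]
P̄ = F·P·Fᵀ + Q = [4 4; 4 18]
y = z − H·x̄ = [-8]
S = H·P̄·Hᵀ + R = [22]
K = P̄·Hᵀ·S⁻¹ = [2/11; 9/11]
x' = x̄ + K·y = [17/11, 38/11]
P' = (I − K·H)·P̄ = [36/11 8/11; 8/11 36/11]

x' = [17/11, 38/11]
P' = [36/11 8/11; 8/11 36/11]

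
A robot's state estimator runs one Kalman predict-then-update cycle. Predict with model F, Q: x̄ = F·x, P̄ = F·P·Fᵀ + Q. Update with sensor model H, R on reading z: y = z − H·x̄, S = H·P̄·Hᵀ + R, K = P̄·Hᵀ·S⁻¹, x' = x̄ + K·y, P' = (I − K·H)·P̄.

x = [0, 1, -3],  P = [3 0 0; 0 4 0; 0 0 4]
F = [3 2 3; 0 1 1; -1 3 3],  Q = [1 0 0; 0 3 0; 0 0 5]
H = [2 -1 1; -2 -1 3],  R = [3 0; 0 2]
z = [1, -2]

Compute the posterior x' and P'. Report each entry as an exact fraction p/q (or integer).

x̄ = F·x = [-7, -2, -6]
P̄ = F·P·Fᵀ + Q = [80 20 51; 20 11 24; 51 24 80]
y = z − H·x̄ = [19, 0]
S = H·P̄·Hᵀ + R = [490 39; 39 377]
K = P̄·Hᵀ·S⁻¹ = [5620/14093 -20679/183209; 1474/14093 8223/183209; 4240/14093 49698/183209]
x' = x̄ + K·y = [8129/14093, -180/14093, -3998/14093]
P' = (I − K·H)·P̄ = [143927/183209 226259/183209 157585/183209; 226259/183209 827030/183209 431998/183209; 157585/183209 431998/183209 282188/183209]

x' = [8129/14093, -180/14093, -3998/14093]
P' = [143927/183209 226259/183209 157585/183209; 226259/183209 827030/183209 431998/183209; 157585/183209 431998/183209 282188/183209]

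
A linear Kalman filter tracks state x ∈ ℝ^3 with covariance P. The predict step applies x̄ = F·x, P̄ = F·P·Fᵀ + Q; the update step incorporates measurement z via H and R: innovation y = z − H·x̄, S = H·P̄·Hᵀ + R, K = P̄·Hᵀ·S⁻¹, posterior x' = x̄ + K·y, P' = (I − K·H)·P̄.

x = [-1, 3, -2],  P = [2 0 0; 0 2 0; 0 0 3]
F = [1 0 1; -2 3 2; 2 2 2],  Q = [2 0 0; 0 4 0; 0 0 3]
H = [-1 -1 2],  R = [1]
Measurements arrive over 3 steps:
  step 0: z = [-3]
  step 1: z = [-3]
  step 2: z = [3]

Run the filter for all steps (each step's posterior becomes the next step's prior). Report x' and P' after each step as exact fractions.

step 0: x' = [-211/74, 253/37, 18/37], P' = [397/74 140/37 172/37; 140/37 1482/37 808/37; 172/37 808/37 499/37]
step 1: x' = [-2123/1651, 252097/8255, 21662/1651], P' = [8179/1651 24592/1651 16612/1651; 24592/1651 9325306/24765 971528/4953; 16612/1651 971528/4953 513311/4953]
step 2: x' = [33491319/31325401, 1620793205/31325401, 874554214/31325401], P' = [175308142/31325401 1008564760/31325401 596862476/31325401; 1008564760/31325401 25949380690/31325401 13510402824/31325401; 596862476/31325401 13510402824/31325401 7079635871/31325401]

step 0: x̄ = F·x = [-3, 7, 0]
step 0: P̄ = F·P·Fᵀ + Q = [7 2 10; 2 42 16; 10 16 31]
step 0: y = z − H·x̄ = [1]
step 0: S = H·P̄·Hᵀ + R = [74]
step 0: K = P̄·Hᵀ·S⁻¹ = [11/74; -6/37; 18/37]
step 0: x' = x̄ + K·y = [-211/74, 253/37, 18/37]
step 0: P' = (I − K·H)·P̄ = [397/74 140/37 172/37; 140/37 1482/37 808/37; 172/37 808/37 499/37]
step 1: x̄ = F·x = [-175/74, 1006/37, 331/37]
step 1: P̄ = F·P·Fᵀ + Q = [2231/74 3445/37 3979/37; 3445/37 22916/37 18454/37; 3979/37 18454/37 17789/37]
step 1: y = z − H·x̄ = [291/74]
step 1: S = H·P̄·Hᵀ + R = [24765/74]
step 1: K = P̄·Hᵀ·S⁻¹ = [453/1651; 21094/24765; 5258/4953]
step 1: x' = x̄ + K·y = [-2123/1651, 252097/8255, 21662/1651]
step 1: P' = (I − K·H)·P̄ = [8179/1651 24592/1651 16612/1651; 24592/1651 9325306/24765 971528/4953; 16612/1651 971528/4953 513311/4953]
step 2: x̄ = F·x = [1503/127, 994141/8255, 699584/8255]
step 2: P̄ = F·P·Fᵀ + Q = [49802/381 316420/381 258896/381; 316420/381 146655454/24765 115041476/24765; 258896/381 115041476/24765 91938079/24765]
step 2: y = z − H·x̄ = [-282567/8255]
step 2: S = H·P̄·Hᵀ + R = [31325401/24765]
step 2: K = P̄·Hᵀ·S⁻¹ = [9852050/31325401; 62860198/31325401; 52006442/31325401]
step 2: x' = x̄ + K·y = [33491319/31325401, 1620793205/31325401, 874554214/31325401]
step 2: P' = (I − K·H)·P̄ = [175308142/31325401 1008564760/31325401 596862476/31325401; 1008564760/31325401 25949380690/31325401 13510402824/31325401; 596862476/31325401 13510402824/31325401 7079635871/31325401]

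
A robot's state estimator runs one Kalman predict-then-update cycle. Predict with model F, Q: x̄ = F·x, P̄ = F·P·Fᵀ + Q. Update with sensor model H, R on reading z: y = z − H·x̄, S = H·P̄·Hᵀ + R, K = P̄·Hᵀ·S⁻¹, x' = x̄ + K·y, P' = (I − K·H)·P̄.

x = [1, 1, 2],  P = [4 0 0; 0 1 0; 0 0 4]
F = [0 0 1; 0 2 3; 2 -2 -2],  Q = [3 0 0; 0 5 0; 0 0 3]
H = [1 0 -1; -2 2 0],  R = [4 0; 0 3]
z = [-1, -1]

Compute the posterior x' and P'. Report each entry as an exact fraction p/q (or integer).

x̄ = F·x = [2, 8, -4]
P̄ = F·P·Fᵀ + Q = [7 12 -8; 12 45 -28; -8 -28 39]
y = z − H·x̄ = [-7, -13]
S = H·P̄·Hᵀ + R = [66 50; 50 115]
K = P̄·Hᵀ·S⁻¹ = [245/1018 -9/509; 130/509 1178/2545; -681/1018 -29/509]
x' = x̄ + K·y = [555/1018, 496/2545, 1449/1018]
P' = (I − K·H)·P̄ = [3631/1018 1802/509 2651/1018; 1802/509 10777/2545 1282/509; 2651/1018 1282/509 5375/1018]

x' = [555/1018, 496/2545, 1449/1018]
P' = [3631/1018 1802/509 2651/1018; 1802/509 10777/2545 1282/509; 2651/1018 1282/509 5375/1018]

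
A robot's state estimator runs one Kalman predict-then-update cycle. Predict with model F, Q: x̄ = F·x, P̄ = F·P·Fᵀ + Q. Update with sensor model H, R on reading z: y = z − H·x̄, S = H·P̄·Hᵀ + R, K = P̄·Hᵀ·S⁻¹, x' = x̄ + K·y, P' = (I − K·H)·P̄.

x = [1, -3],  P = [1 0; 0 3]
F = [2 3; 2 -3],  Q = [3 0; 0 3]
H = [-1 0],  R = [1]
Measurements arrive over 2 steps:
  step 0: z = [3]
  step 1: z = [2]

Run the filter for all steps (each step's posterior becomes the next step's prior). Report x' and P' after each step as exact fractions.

step 0: x' = [-109/35, 293/35], P' = [34/35 -23/35; -23/35 661/35]
step 1: x' = [-11167/5949, -65050/5949], P' = [5914/5949 -5813/5949; -5813/5949 133579/5949]

step 0: x̄ = F·x = [-7, 11]
step 0: P̄ = F·P·Fᵀ + Q = [34 -23; -23 34]
step 0: y = z − H·x̄ = [-4]
step 0: S = H·P̄·Hᵀ + R = [35]
step 0: K = P̄·Hᵀ·S⁻¹ = [-34/35; 23/35]
step 0: x' = x̄ + K·y = [-109/35, 293/35]
step 0: P' = (I − K·H)·P̄ = [34/35 -23/35; -23/35 661/35]
step 1: x̄ = F·x = [661/35, -1097/35]
step 1: P̄ = F·P·Fᵀ + Q = [5914/35 -5813/35; -5813/35 6466/35]
step 1: y = z − H·x̄ = [731/35]
step 1: S = H·P̄·Hᵀ + R = [5949/35]
step 1: K = P̄·Hᵀ·S⁻¹ = [-5914/5949; 5813/5949]
step 1: x' = x̄ + K·y = [-11167/5949, -65050/5949]
step 1: P' = (I − K·H)·P̄ = [5914/5949 -5813/5949; -5813/5949 133579/5949]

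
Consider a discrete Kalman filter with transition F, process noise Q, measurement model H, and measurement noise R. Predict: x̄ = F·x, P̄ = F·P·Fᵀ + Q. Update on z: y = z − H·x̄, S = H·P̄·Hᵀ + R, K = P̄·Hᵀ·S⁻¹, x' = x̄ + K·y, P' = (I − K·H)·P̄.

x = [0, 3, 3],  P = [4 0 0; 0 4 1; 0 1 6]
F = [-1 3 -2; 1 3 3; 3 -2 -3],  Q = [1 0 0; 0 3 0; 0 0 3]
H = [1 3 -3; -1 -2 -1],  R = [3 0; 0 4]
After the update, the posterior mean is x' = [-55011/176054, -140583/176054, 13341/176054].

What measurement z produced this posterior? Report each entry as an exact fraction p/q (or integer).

x̄ = F·x = [3, 18, -15]
P̄ = F·P·Fᵀ + Q = [53 -1 -5; -1 115 -81; -5 -81 121]
S = H·P̄·Hᵀ + R = [3662 -628; -628 300]
K = P̄·Hᵀ·S⁻¹ = [-2347/176054 -15954/88027; 20789/176054 -43335/176054; -38603/176054 -26907/88027]
x' − x̄ = [-583173/176054, -3309555/176054, 2654151/176054] = K·y
y = (KᵀK)⁻¹·Kᵀ·(x' − x̄) = [-105, 26]
z = y + H·x̄ = [-105, 26] + [102, -24] = [-3, 2]

z = [-3, 2]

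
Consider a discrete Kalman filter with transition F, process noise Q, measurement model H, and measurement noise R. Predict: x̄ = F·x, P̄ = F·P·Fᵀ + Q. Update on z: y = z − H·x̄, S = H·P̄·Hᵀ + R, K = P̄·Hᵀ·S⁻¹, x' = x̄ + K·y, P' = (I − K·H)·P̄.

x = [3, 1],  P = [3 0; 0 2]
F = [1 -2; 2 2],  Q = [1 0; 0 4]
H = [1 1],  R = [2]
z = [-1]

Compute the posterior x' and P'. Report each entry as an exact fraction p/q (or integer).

x' = [-33/17, 26/17]
P' = [154/17 -144/17; -144/17 166/17]

x̄ = F·x = [1, 8]
P̄ = F·P·Fᵀ + Q = [12 -2; -2 24]
y = z − H·x̄ = [-10]
S = H·P̄·Hᵀ + R = [34]
K = P̄·Hᵀ·S⁻¹ = [5/17; 11/17]
x' = x̄ + K·y = [-33/17, 26/17]
P' = (I − K·H)·P̄ = [154/17 -144/17; -144/17 166/17]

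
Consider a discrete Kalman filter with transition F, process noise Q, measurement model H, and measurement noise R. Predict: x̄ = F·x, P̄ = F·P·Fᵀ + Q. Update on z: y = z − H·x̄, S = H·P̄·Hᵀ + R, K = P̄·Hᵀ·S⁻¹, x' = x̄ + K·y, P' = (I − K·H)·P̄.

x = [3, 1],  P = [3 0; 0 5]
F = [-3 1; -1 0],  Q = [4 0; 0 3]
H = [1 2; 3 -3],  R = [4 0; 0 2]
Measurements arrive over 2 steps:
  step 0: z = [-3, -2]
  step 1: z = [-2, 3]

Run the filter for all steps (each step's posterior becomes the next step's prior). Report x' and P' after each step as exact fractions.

step 0: x' = [-18907/11999, -10767/11999], P' = [6228/11999 4392/11999; 4392/11999 5178/11999]
step 1: x' = [5471244/13216075, -8078263/13216075], P' = [6373004/13216075 4450992/13216075; 4450992/13216075 5386566/13216075]

step 0: x̄ = F·x = [-8, -3]
step 0: P̄ = F·P·Fᵀ + Q = [36 9; 9 6]
step 0: y = z − H·x̄ = [11, 13]
step 0: S = H·P̄·Hᵀ + R = [100 99; 99 218]
step 0: K = P̄·Hᵀ·S⁻¹ = [3753/11999 2754/11999; 3687/11999 -1179/11999]
step 0: x' = x̄ + K·y = [-18907/11999, -10767/11999]
step 0: P' = (I − K·H)·P̄ = [6228/11999 4392/11999; 4392/11999 5178/11999]
step 1: x̄ = F·x = [45954/11999, 18907/11999]
step 1: P̄ = F·P·Fᵀ + Q = [82874/11999 14292/11999; 14292/11999 42225/11999]
step 1: y = z − H·x̄ = [-107766/11999, -45144/11999]
step 1: S = H·P̄·Hᵀ + R = [356938/11999 38148/11999; 38148/11999 892633/11999]
step 1: K = P̄·Hᵀ·S⁻¹ = [3818747/13216075 2883018/13216075; 3806031/13216075 -1403361/13216075]
step 1: x' = x̄ + K·y = [5471244/13216075, -8078263/13216075]
step 1: P' = (I − K·H)·P̄ = [6373004/13216075 4450992/13216075; 4450992/13216075 5386566/13216075]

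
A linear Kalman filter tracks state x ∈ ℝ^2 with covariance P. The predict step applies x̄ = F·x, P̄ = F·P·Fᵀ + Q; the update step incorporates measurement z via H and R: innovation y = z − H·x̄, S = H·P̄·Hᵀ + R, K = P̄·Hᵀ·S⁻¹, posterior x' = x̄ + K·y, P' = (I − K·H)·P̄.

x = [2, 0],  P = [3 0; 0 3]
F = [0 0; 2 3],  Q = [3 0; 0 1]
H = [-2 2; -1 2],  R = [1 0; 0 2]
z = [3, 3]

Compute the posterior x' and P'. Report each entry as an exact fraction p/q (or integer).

x̄ = F·x = [0, 4]
P̄ = F·P·Fᵀ + Q = [3 0; 0 40]
y = z − H·x̄ = [-5, -5]
S = H·P̄·Hᵀ + R = [173 166; 166 165]
K = P̄·Hᵀ·S⁻¹ = [-492/989 477/989; -80/989 560/989]
x' = x̄ + K·y = [75/989, 1556/989]
P' = (I − K·H)·P̄ = [1446/989 1200/989; 1200/989 1160/989]

x' = [75/989, 1556/989]
P' = [1446/989 1200/989; 1200/989 1160/989]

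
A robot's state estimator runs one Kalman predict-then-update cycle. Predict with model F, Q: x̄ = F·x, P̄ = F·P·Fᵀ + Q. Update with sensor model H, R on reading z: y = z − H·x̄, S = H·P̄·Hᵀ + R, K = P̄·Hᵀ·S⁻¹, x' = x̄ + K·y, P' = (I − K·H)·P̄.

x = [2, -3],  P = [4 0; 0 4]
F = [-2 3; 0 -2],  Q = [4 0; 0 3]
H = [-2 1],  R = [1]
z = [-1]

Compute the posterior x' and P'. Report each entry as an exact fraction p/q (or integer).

x̄ = F·x = [-13, 6]
P̄ = F·P·Fᵀ + Q = [56 -24; -24 19]
y = z − H·x̄ = [-33]
S = H·P̄·Hᵀ + R = [340]
K = P̄·Hᵀ·S⁻¹ = [-2/5; 67/340]
x' = x̄ + K·y = [1/5, -171/340]
P' = (I − K·H)·P̄ = [8/5 14/5; 14/5 1971/340]

x' = [1/5, -171/340]
P' = [8/5 14/5; 14/5 1971/340]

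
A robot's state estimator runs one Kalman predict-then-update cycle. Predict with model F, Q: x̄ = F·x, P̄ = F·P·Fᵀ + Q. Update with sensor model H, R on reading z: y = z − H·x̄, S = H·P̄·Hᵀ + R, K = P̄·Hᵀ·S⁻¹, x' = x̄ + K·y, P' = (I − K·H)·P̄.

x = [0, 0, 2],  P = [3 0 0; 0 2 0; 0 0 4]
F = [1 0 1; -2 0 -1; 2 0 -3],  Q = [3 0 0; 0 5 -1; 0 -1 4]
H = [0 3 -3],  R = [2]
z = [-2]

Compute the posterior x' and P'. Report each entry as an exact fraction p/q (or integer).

x' = [1522/677, -2278/677, -1836/677]
P' = [6626/677 -5978/677 -5970/677; -5978/677 9861/677 9817/677; -5970/677 9817/677 9923/677]

x̄ = F·x = [2, -2, -6]
P̄ = F·P·Fᵀ + Q = [10 -10 -6; -10 21 -1; -6 -1 52]
y = z − H·x̄ = [-14]
S = H·P̄·Hᵀ + R = [677]
K = P̄·Hᵀ·S⁻¹ = [-12/677; 66/677; -159/677]
x' = x̄ + K·y = [1522/677, -2278/677, -1836/677]
P' = (I − K·H)·P̄ = [6626/677 -5978/677 -5970/677; -5978/677 9861/677 9817/677; -5970/677 9817/677 9923/677]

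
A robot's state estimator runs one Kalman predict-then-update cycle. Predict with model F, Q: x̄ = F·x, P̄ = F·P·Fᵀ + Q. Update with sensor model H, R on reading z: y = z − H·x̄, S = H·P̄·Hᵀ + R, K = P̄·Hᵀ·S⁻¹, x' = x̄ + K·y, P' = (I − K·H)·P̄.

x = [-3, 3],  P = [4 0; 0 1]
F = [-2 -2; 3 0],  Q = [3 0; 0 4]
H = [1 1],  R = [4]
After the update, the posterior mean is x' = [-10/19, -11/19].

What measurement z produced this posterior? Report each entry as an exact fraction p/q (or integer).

z = [1]

x̄ = F·x = [0, -9]
P̄ = F·P·Fᵀ + Q = [23 -24; -24 40]
S = H·P̄·Hᵀ + R = [19]
K = P̄·Hᵀ·S⁻¹ = [-1/19; 16/19]
x' − x̄ = [-10/19, 160/19] = K·y
y = (KᵀK)⁻¹·Kᵀ·(x' − x̄) = [10]
z = y + H·x̄ = [10] + [-9] = [1]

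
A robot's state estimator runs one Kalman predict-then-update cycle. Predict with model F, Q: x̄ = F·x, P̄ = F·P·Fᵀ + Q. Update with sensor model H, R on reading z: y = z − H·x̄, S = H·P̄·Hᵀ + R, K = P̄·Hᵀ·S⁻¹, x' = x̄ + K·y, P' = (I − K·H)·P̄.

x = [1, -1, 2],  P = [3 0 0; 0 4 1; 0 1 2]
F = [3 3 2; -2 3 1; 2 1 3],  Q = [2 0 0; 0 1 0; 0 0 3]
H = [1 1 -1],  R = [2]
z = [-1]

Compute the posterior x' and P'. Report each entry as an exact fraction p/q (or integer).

x' = [253/37, 9/37, 907/111]
P' = [1822/37 -365/37 1415/37; -365/37 381/37 -32/37; 1415/37 -32/37 4097/111]

x̄ = F·x = [4, -3, 7]
P̄ = F·P·Fᵀ + Q = [85 31 53; 31 57 16; 53 16 43]
y = z − H·x̄ = [5]
S = H·P̄·Hᵀ + R = [111]
K = P̄·Hᵀ·S⁻¹ = [21/37; 24/37; 26/111]
x' = x̄ + K·y = [253/37, 9/37, 907/111]
P' = (I − K·H)·P̄ = [1822/37 -365/37 1415/37; -365/37 381/37 -32/37; 1415/37 -32/37 4097/111]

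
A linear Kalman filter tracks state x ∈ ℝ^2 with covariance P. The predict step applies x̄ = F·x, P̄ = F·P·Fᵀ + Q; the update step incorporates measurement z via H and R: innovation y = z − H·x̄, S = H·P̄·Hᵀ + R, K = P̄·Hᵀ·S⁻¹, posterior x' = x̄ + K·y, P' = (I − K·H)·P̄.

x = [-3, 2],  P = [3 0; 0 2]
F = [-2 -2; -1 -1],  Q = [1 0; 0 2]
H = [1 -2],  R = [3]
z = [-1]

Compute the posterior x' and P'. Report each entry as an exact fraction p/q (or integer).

x' = [23/12, 4/3]
P' = [251/12 31/3; 31/3 17/3]

x̄ = F·x = [2, 1]
P̄ = F·P·Fᵀ + Q = [21 10; 10 7]
y = z − H·x̄ = [-1]
S = H·P̄·Hᵀ + R = [12]
K = P̄·Hᵀ·S⁻¹ = [1/12; -1/3]
x' = x̄ + K·y = [23/12, 4/3]
P' = (I − K·H)·P̄ = [251/12 31/3; 31/3 17/3]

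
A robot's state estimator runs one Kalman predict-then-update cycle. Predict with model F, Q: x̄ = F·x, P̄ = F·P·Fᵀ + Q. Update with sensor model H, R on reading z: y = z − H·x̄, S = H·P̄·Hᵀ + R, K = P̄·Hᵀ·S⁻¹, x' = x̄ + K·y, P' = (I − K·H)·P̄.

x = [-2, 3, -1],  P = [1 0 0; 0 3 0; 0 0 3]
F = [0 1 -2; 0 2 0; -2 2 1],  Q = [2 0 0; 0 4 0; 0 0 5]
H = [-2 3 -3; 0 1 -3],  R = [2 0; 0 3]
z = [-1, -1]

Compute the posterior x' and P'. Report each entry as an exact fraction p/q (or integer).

x' = [25201/5741, 25486/5741, 10857/5741]
P' = [63809/5741 60246/5741 18792/5741; 60246/5741 63456/5741 22572/5741; 18792/5741 22572/5741 9840/5741]

x̄ = F·x = [5, 6, 9]
P̄ = F·P·Fᵀ + Q = [17 6 0; 6 16 12; 0 12 24]
y = z − H·x̄ = [18, 20]
S = H·P̄·Hᵀ + R = [142 108; 108 163]
K = P̄·Hᵀ·S⁻¹ = [-1628/5741 1290/5741; 1080/5741 -1420/5741; 306/5741 -2316/5741]
x' = x̄ + K·y = [25201/5741, 25486/5741, 10857/5741]
P' = (I − K·H)·P̄ = [63809/5741 60246/5741 18792/5741; 60246/5741 63456/5741 22572/5741; 18792/5741 22572/5741 9840/5741]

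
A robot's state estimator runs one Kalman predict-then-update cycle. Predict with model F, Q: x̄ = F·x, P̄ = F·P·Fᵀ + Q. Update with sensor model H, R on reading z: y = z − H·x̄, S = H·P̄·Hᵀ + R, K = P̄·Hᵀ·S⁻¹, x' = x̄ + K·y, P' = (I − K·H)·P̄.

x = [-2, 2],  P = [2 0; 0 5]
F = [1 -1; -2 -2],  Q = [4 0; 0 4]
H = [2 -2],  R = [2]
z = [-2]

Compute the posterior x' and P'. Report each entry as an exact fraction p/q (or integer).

x' = [-74/21, -52/21]
P' = [643/63 638/63; 638/63 664/63]

x̄ = F·x = [-4, 0]
P̄ = F·P·Fᵀ + Q = [11 6; 6 32]
y = z − H·x̄ = [6]
S = H·P̄·Hᵀ + R = [126]
K = P̄·Hᵀ·S⁻¹ = [5/63; -26/63]
x' = x̄ + K·y = [-74/21, -52/21]
P' = (I − K·H)·P̄ = [643/63 638/63; 638/63 664/63]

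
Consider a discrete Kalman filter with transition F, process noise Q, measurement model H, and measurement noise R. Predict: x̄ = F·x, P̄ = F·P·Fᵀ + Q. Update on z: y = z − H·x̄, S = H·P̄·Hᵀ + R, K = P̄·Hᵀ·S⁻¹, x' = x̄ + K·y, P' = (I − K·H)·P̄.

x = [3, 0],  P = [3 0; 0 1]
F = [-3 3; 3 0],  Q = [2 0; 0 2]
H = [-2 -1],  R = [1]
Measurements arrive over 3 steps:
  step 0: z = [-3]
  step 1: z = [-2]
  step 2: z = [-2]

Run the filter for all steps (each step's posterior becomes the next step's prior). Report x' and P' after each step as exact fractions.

step 0: x̄ = F·x = [-9, 9]
step 0: P̄ = F·P·Fᵀ + Q = [38 -27; -27 29]
step 0: y = z − H·x̄ = [-12]
step 0: S = H·P̄·Hᵀ + R = [74]
step 0: K = P̄·Hᵀ·S⁻¹ = [-49/74; 25/74]
step 0: x' = x̄ + K·y = [-39/37, 183/37]
step 0: P' = (I − K·H)·P̄ = [411/74 -773/74; -773/74 1521/74]
step 1: x̄ = F·x = [18, -117/37]
step 1: P̄ = F·P·Fᵀ + Q = [425 -144; -144 3847/74]
step 1: y = z − H·x̄ = [1141/37]
step 1: S = H·P̄·Hᵀ + R = [87097/74]
step 1: K = P̄·Hᵀ·S⁻¹ = [-52244/87097; 17465/87097]
step 1: x' = x̄ + K·y = [-43346/87097, 263168/87097]
step 1: P' = (I − K·H)·P̄ = [131961/87097 -211678/87097; -211678/87097 405891/87097]
step 2: x̄ = F·x = [919542/87097, -130038/87097]
step 2: P̄ = F·P·Fᵀ + Q = [8825066/87097 -3092751/87097; -3092751/87097 1361843/87097]
step 2: y = z − H·x̄ = [1534852/87097]
step 2: S = H·P̄·Hᵀ + R = [24378200/87097]
step 2: K = P̄·Hᵀ·S⁻¹ = [-14557381/24378200; 4823659/24378200]
step 2: x' = x̄ + K·y = [19141/554050, 1104701/554050]
step 2: P' = (I − K·H)·P̄ = [36991887/24378200 -59426393/24378200; -59426393/24378200 114029127/24378200]

step 0: x' = [-39/37, 183/37], P' = [411/74 -773/74; -773/74 1521/74]
step 1: x' = [-43346/87097, 263168/87097], P' = [131961/87097 -211678/87097; -211678/87097 405891/87097]
step 2: x' = [19141/554050, 1104701/554050], P' = [36991887/24378200 -59426393/24378200; -59426393/24378200 114029127/24378200]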